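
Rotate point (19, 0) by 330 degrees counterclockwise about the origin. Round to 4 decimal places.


x' = 19*cos(330) - 0*sin(330) = 16.4545
y' = 19*sin(330) + 0*cos(330) = -9.5

(16.4545, -9.5)


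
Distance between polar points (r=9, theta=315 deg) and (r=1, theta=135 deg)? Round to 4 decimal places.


d = sqrt(r1^2 + r2^2 - 2*r1*r2*cos(t2-t1))
d = sqrt(9^2 + 1^2 - 2*9*1*cos(135-315)) = 10

10


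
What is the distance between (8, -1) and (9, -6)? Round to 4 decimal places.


d = sqrt((9-8)^2 + (-6--1)^2) = 5.099

5.099


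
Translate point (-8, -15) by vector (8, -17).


Translation: (x+dx, y+dy) = (-8+8, -15+-17) = (0, -32)

(0, -32)


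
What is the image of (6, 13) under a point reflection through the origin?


Reflection through origin: (x, y) -> (-x, -y)
(6, 13) -> (-6, -13)

(-6, -13)


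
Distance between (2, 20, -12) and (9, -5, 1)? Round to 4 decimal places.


d = sqrt((9-2)^2 + (-5-20)^2 + (1--12)^2) = 29.0345

29.0345


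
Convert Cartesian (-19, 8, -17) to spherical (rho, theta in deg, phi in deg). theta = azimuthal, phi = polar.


rho = sqrt((-19)^2 + 8^2 + (-17)^2) = 26.7208
theta = atan2(8, -19) = 157.1663 deg
phi = acos(-17/26.7208) = 129.5097 deg

rho = 26.7208, theta = 157.1663 deg, phi = 129.5097 deg


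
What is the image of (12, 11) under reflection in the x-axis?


Reflection across x-axis: (x, y) -> (x, -y)
(12, 11) -> (12, -11)

(12, -11)


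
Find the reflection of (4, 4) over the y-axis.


Reflection across y-axis: (x, y) -> (-x, y)
(4, 4) -> (-4, 4)

(-4, 4)


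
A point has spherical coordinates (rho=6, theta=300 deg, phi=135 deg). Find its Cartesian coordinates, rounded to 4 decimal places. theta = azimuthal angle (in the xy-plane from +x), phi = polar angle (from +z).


x = 6 * sin(135) * cos(300) = 2.1213
y = 6 * sin(135) * sin(300) = -3.6742
z = 6 * cos(135) = -4.2426

(2.1213, -3.6742, -4.2426)


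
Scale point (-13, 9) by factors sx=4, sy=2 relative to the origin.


Scaling: (x*sx, y*sy) = (-13*4, 9*2) = (-52, 18)

(-52, 18)


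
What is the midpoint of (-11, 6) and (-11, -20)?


Midpoint = ((-11+-11)/2, (6+-20)/2) = (-11, -7)

(-11, -7)


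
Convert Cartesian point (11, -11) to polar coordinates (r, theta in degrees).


r = sqrt(11^2 + (-11)^2) = 15.5563
theta = atan2(-11, 11) = 315 degrees

r = 15.5563, theta = 315 degrees


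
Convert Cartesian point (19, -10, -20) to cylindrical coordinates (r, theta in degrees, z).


r = sqrt(19^2 + (-10)^2) = 21.4709
theta = atan2(-10, 19) = 332.2415 deg
z = -20

r = 21.4709, theta = 332.2415 deg, z = -20


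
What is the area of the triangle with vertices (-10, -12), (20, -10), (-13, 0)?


Area = |x1(y2-y3) + x2(y3-y1) + x3(y1-y2)| / 2
= |-10*(-10-0) + 20*(0--12) + -13*(-12--10)| / 2
= 183

183


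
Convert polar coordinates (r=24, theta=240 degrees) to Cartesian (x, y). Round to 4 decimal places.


x = 24 * cos(240) = -12
y = 24 * sin(240) = -20.7846

(-12, -20.7846)


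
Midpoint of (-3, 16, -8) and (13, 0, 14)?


Midpoint = ((-3+13)/2, (16+0)/2, (-8+14)/2) = (5, 8, 3)

(5, 8, 3)


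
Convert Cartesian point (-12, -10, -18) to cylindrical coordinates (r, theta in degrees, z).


r = sqrt((-12)^2 + (-10)^2) = 15.6205
theta = atan2(-10, -12) = 219.8056 deg
z = -18

r = 15.6205, theta = 219.8056 deg, z = -18


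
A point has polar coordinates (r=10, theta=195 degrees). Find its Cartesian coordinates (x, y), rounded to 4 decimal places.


x = 10 * cos(195) = -9.6593
y = 10 * sin(195) = -2.5882

(-9.6593, -2.5882)


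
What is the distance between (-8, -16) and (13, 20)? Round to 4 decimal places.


d = sqrt((13--8)^2 + (20--16)^2) = 41.6773

41.6773


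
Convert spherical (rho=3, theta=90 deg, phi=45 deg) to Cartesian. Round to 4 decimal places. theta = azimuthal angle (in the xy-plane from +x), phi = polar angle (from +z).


x = 3 * sin(45) * cos(90) = 0
y = 3 * sin(45) * sin(90) = 2.1213
z = 3 * cos(45) = 2.1213

(0, 2.1213, 2.1213)


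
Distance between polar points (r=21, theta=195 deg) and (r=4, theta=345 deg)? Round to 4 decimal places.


d = sqrt(r1^2 + r2^2 - 2*r1*r2*cos(t2-t1))
d = sqrt(21^2 + 4^2 - 2*21*4*cos(345-195)) = 24.5457

24.5457


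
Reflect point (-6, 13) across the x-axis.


Reflection across x-axis: (x, y) -> (x, -y)
(-6, 13) -> (-6, -13)

(-6, -13)


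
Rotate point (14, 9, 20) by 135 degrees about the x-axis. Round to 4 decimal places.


x' = 14
y' = 9*cos(135) - 20*sin(135) = -20.5061
z' = 9*sin(135) + 20*cos(135) = -7.7782

(14, -20.5061, -7.7782)


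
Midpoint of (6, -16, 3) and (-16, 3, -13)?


Midpoint = ((6+-16)/2, (-16+3)/2, (3+-13)/2) = (-5, -6.5, -5)

(-5, -6.5, -5)


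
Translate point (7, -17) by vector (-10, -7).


Translation: (x+dx, y+dy) = (7+-10, -17+-7) = (-3, -24)

(-3, -24)


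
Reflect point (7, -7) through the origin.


Reflection through origin: (x, y) -> (-x, -y)
(7, -7) -> (-7, 7)

(-7, 7)


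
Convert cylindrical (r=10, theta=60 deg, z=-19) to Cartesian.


x = 10 * cos(60) = 5
y = 10 * sin(60) = 8.6603
z = -19

(5, 8.6603, -19)


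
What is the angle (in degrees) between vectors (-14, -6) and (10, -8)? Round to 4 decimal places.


dot = -14*10 + -6*-8 = -92
|u| = 15.2315, |v| = 12.8062
cos(angle) = -0.4717
angle = 118.1416 degrees

118.1416 degrees


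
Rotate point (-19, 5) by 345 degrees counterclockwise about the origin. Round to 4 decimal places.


x' = -19*cos(345) - 5*sin(345) = -17.0585
y' = -19*sin(345) + 5*cos(345) = 9.7472

(-17.0585, 9.7472)


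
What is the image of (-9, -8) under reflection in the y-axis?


Reflection across y-axis: (x, y) -> (-x, y)
(-9, -8) -> (9, -8)

(9, -8)


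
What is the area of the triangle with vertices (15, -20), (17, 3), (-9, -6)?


Area = |x1(y2-y3) + x2(y3-y1) + x3(y1-y2)| / 2
= |15*(3--6) + 17*(-6--20) + -9*(-20-3)| / 2
= 290

290


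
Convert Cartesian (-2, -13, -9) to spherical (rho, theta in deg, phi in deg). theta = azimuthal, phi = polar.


rho = sqrt((-2)^2 + (-13)^2 + (-9)^2) = 15.9374
theta = atan2(-13, -2) = 261.2538 deg
phi = acos(-9/15.9374) = 124.3822 deg

rho = 15.9374, theta = 261.2538 deg, phi = 124.3822 deg


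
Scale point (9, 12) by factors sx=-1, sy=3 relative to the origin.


Scaling: (x*sx, y*sy) = (9*-1, 12*3) = (-9, 36)

(-9, 36)


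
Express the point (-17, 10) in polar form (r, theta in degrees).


r = sqrt((-17)^2 + 10^2) = 19.7231
theta = atan2(10, -17) = 149.5345 degrees

r = 19.7231, theta = 149.5345 degrees


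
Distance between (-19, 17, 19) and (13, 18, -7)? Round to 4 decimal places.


d = sqrt((13--19)^2 + (18-17)^2 + (-7-19)^2) = 41.2432

41.2432


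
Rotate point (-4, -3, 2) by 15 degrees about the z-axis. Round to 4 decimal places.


x' = -4*cos(15) - -3*sin(15) = -3.0872
y' = -4*sin(15) + -3*cos(15) = -3.9331
z' = 2

(-3.0872, -3.9331, 2)


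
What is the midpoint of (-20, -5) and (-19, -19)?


Midpoint = ((-20+-19)/2, (-5+-19)/2) = (-19.5, -12)

(-19.5, -12)


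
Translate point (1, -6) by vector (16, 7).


Translation: (x+dx, y+dy) = (1+16, -6+7) = (17, 1)

(17, 1)


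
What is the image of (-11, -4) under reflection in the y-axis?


Reflection across y-axis: (x, y) -> (-x, y)
(-11, -4) -> (11, -4)

(11, -4)


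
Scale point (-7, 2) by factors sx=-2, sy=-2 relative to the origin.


Scaling: (x*sx, y*sy) = (-7*-2, 2*-2) = (14, -4)

(14, -4)


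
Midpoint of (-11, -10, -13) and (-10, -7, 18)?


Midpoint = ((-11+-10)/2, (-10+-7)/2, (-13+18)/2) = (-10.5, -8.5, 2.5)

(-10.5, -8.5, 2.5)


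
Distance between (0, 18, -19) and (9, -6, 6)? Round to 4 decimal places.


d = sqrt((9-0)^2 + (-6-18)^2 + (6--19)^2) = 35.805

35.805


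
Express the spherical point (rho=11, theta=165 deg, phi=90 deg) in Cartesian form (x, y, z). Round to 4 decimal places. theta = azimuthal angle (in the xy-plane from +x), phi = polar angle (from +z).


x = 11 * sin(90) * cos(165) = -10.6252
y = 11 * sin(90) * sin(165) = 2.847
z = 11 * cos(90) = 0

(-10.6252, 2.847, 0)


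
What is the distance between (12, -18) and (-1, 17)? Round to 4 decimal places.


d = sqrt((-1-12)^2 + (17--18)^2) = 37.3363

37.3363


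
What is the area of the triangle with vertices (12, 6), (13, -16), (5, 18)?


Area = |x1(y2-y3) + x2(y3-y1) + x3(y1-y2)| / 2
= |12*(-16-18) + 13*(18-6) + 5*(6--16)| / 2
= 71

71


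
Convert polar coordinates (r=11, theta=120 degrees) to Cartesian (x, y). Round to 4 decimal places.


x = 11 * cos(120) = -5.5
y = 11 * sin(120) = 9.5263

(-5.5, 9.5263)


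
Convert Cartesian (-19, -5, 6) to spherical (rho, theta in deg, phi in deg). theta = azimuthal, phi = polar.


rho = sqrt((-19)^2 + (-5)^2 + 6^2) = 20.5426
theta = atan2(-5, -19) = 194.7436 deg
phi = acos(6/20.5426) = 73.0178 deg

rho = 20.5426, theta = 194.7436 deg, phi = 73.0178 deg


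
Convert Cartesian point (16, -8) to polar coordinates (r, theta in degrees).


r = sqrt(16^2 + (-8)^2) = 17.8885
theta = atan2(-8, 16) = 333.4349 degrees

r = 17.8885, theta = 333.4349 degrees


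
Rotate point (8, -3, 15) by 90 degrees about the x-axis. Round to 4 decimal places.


x' = 8
y' = -3*cos(90) - 15*sin(90) = -15
z' = -3*sin(90) + 15*cos(90) = -3

(8, -15, -3)


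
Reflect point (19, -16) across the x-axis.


Reflection across x-axis: (x, y) -> (x, -y)
(19, -16) -> (19, 16)

(19, 16)


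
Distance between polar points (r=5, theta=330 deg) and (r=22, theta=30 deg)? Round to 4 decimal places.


d = sqrt(r1^2 + r2^2 - 2*r1*r2*cos(t2-t1))
d = sqrt(5^2 + 22^2 - 2*5*22*cos(30-330)) = 19.975

19.975


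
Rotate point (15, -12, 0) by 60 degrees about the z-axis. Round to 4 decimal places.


x' = 15*cos(60) - -12*sin(60) = 17.8923
y' = 15*sin(60) + -12*cos(60) = 6.9904
z' = 0

(17.8923, 6.9904, 0)


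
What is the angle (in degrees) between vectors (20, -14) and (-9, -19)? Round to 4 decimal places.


dot = 20*-9 + -14*-19 = 86
|u| = 24.4131, |v| = 21.0238
cos(angle) = 0.1676
angle = 80.3542 degrees

80.3542 degrees


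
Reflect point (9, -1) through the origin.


Reflection through origin: (x, y) -> (-x, -y)
(9, -1) -> (-9, 1)

(-9, 1)


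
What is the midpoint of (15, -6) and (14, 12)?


Midpoint = ((15+14)/2, (-6+12)/2) = (14.5, 3)

(14.5, 3)


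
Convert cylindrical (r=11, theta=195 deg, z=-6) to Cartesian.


x = 11 * cos(195) = -10.6252
y = 11 * sin(195) = -2.847
z = -6

(-10.6252, -2.847, -6)


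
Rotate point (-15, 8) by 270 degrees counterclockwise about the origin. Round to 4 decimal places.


x' = -15*cos(270) - 8*sin(270) = 8
y' = -15*sin(270) + 8*cos(270) = 15

(8, 15)


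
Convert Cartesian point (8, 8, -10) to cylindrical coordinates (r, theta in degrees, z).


r = sqrt(8^2 + 8^2) = 11.3137
theta = atan2(8, 8) = 45 deg
z = -10

r = 11.3137, theta = 45 deg, z = -10


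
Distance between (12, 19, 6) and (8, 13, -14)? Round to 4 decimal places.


d = sqrt((8-12)^2 + (13-19)^2 + (-14-6)^2) = 21.2603

21.2603


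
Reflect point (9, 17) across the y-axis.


Reflection across y-axis: (x, y) -> (-x, y)
(9, 17) -> (-9, 17)

(-9, 17)


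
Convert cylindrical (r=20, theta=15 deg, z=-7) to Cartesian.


x = 20 * cos(15) = 19.3185
y = 20 * sin(15) = 5.1764
z = -7

(19.3185, 5.1764, -7)


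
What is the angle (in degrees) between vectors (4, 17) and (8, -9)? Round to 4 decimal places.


dot = 4*8 + 17*-9 = -121
|u| = 17.4642, |v| = 12.0416
cos(angle) = -0.5754
angle = 125.1259 degrees

125.1259 degrees


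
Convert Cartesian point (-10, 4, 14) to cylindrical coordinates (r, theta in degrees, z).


r = sqrt((-10)^2 + 4^2) = 10.7703
theta = atan2(4, -10) = 158.1986 deg
z = 14

r = 10.7703, theta = 158.1986 deg, z = 14


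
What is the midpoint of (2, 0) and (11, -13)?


Midpoint = ((2+11)/2, (0+-13)/2) = (6.5, -6.5)

(6.5, -6.5)


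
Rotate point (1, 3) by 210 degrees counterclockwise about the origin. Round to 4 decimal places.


x' = 1*cos(210) - 3*sin(210) = 0.634
y' = 1*sin(210) + 3*cos(210) = -3.0981

(0.634, -3.0981)


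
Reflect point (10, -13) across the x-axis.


Reflection across x-axis: (x, y) -> (x, -y)
(10, -13) -> (10, 13)

(10, 13)


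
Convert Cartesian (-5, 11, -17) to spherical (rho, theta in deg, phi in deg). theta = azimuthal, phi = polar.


rho = sqrt((-5)^2 + 11^2 + (-17)^2) = 20.8567
theta = atan2(11, -5) = 114.444 deg
phi = acos(-17/20.8567) = 144.596 deg

rho = 20.8567, theta = 114.444 deg, phi = 144.596 deg


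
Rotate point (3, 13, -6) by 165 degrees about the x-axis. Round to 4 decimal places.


x' = 3
y' = 13*cos(165) - -6*sin(165) = -11.0041
z' = 13*sin(165) + -6*cos(165) = 9.1602

(3, -11.0041, 9.1602)


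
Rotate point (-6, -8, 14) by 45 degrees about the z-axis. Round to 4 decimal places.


x' = -6*cos(45) - -8*sin(45) = 1.4142
y' = -6*sin(45) + -8*cos(45) = -9.8995
z' = 14

(1.4142, -9.8995, 14)


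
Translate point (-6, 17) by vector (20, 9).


Translation: (x+dx, y+dy) = (-6+20, 17+9) = (14, 26)

(14, 26)


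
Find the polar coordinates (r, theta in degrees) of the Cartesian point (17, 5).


r = sqrt(17^2 + 5^2) = 17.72
theta = atan2(5, 17) = 16.3895 degrees

r = 17.72, theta = 16.3895 degrees


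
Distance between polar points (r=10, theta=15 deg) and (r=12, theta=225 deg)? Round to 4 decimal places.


d = sqrt(r1^2 + r2^2 - 2*r1*r2*cos(t2-t1))
d = sqrt(10^2 + 12^2 - 2*10*12*cos(225-15)) = 21.2567

21.2567


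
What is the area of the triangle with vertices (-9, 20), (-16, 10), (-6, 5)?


Area = |x1(y2-y3) + x2(y3-y1) + x3(y1-y2)| / 2
= |-9*(10-5) + -16*(5-20) + -6*(20-10)| / 2
= 67.5

67.5


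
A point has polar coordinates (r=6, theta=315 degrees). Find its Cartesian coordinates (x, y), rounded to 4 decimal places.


x = 6 * cos(315) = 4.2426
y = 6 * sin(315) = -4.2426

(4.2426, -4.2426)


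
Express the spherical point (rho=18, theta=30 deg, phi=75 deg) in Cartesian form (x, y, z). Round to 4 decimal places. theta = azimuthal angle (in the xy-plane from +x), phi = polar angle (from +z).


x = 18 * sin(75) * cos(30) = 15.0573
y = 18 * sin(75) * sin(30) = 8.6933
z = 18 * cos(75) = 4.6587

(15.0573, 8.6933, 4.6587)


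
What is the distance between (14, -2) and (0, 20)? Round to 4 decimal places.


d = sqrt((0-14)^2 + (20--2)^2) = 26.0768

26.0768


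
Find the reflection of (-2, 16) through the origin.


Reflection through origin: (x, y) -> (-x, -y)
(-2, 16) -> (2, -16)

(2, -16)


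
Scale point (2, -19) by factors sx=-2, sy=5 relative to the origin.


Scaling: (x*sx, y*sy) = (2*-2, -19*5) = (-4, -95)

(-4, -95)


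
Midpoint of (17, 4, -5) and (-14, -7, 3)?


Midpoint = ((17+-14)/2, (4+-7)/2, (-5+3)/2) = (1.5, -1.5, -1)

(1.5, -1.5, -1)


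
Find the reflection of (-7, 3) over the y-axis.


Reflection across y-axis: (x, y) -> (-x, y)
(-7, 3) -> (7, 3)

(7, 3)


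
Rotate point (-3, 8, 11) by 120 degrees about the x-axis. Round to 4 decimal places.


x' = -3
y' = 8*cos(120) - 11*sin(120) = -13.5263
z' = 8*sin(120) + 11*cos(120) = 1.4282

(-3, -13.5263, 1.4282)


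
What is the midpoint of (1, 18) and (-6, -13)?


Midpoint = ((1+-6)/2, (18+-13)/2) = (-2.5, 2.5)

(-2.5, 2.5)


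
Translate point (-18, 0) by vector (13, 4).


Translation: (x+dx, y+dy) = (-18+13, 0+4) = (-5, 4)

(-5, 4)


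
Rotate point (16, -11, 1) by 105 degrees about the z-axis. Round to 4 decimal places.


x' = 16*cos(105) - -11*sin(105) = 6.4841
y' = 16*sin(105) + -11*cos(105) = 18.3018
z' = 1

(6.4841, 18.3018, 1)


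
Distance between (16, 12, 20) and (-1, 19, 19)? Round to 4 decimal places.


d = sqrt((-1-16)^2 + (19-12)^2 + (19-20)^2) = 18.412

18.412


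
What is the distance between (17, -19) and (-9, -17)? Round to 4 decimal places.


d = sqrt((-9-17)^2 + (-17--19)^2) = 26.0768

26.0768


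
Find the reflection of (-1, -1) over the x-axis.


Reflection across x-axis: (x, y) -> (x, -y)
(-1, -1) -> (-1, 1)

(-1, 1)


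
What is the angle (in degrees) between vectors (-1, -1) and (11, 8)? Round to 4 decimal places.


dot = -1*11 + -1*8 = -19
|u| = 1.4142, |v| = 13.6015
cos(angle) = -0.9878
angle = 171.0274 degrees

171.0274 degrees


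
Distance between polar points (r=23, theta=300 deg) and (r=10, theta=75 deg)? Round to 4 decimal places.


d = sqrt(r1^2 + r2^2 - 2*r1*r2*cos(t2-t1))
d = sqrt(23^2 + 10^2 - 2*23*10*cos(75-300)) = 30.8912

30.8912


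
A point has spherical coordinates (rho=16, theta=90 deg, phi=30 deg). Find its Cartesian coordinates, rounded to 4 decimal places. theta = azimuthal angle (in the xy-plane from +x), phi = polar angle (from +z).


x = 16 * sin(30) * cos(90) = 0
y = 16 * sin(30) * sin(90) = 8
z = 16 * cos(30) = 13.8564

(0, 8, 13.8564)


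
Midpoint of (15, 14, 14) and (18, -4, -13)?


Midpoint = ((15+18)/2, (14+-4)/2, (14+-13)/2) = (16.5, 5, 0.5)

(16.5, 5, 0.5)


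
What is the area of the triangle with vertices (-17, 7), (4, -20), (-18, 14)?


Area = |x1(y2-y3) + x2(y3-y1) + x3(y1-y2)| / 2
= |-17*(-20-14) + 4*(14-7) + -18*(7--20)| / 2
= 60

60


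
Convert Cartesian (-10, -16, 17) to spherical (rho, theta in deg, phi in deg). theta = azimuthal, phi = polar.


rho = sqrt((-10)^2 + (-16)^2 + 17^2) = 25.3969
theta = atan2(-16, -10) = 237.9946 deg
phi = acos(17/25.3969) = 47.9812 deg

rho = 25.3969, theta = 237.9946 deg, phi = 47.9812 deg


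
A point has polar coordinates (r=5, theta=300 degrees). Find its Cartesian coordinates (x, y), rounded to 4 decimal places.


x = 5 * cos(300) = 2.5
y = 5 * sin(300) = -4.3301

(2.5, -4.3301)


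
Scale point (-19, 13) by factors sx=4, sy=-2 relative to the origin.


Scaling: (x*sx, y*sy) = (-19*4, 13*-2) = (-76, -26)

(-76, -26)


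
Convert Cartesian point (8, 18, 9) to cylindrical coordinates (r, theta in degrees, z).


r = sqrt(8^2 + 18^2) = 19.6977
theta = atan2(18, 8) = 66.0375 deg
z = 9

r = 19.6977, theta = 66.0375 deg, z = 9


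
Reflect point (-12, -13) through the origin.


Reflection through origin: (x, y) -> (-x, -y)
(-12, -13) -> (12, 13)

(12, 13)


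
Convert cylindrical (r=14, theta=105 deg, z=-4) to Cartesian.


x = 14 * cos(105) = -3.6235
y = 14 * sin(105) = 13.523
z = -4

(-3.6235, 13.523, -4)


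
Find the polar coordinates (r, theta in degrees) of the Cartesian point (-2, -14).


r = sqrt((-2)^2 + (-14)^2) = 14.1421
theta = atan2(-14, -2) = 261.8699 degrees

r = 14.1421, theta = 261.8699 degrees


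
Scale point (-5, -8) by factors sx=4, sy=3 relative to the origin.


Scaling: (x*sx, y*sy) = (-5*4, -8*3) = (-20, -24)

(-20, -24)


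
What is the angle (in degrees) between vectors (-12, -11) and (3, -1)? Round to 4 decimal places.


dot = -12*3 + -11*-1 = -25
|u| = 16.2788, |v| = 3.1623
cos(angle) = -0.4856
angle = 119.0546 degrees

119.0546 degrees


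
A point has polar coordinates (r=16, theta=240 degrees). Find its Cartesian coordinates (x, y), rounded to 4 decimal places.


x = 16 * cos(240) = -8
y = 16 * sin(240) = -13.8564

(-8, -13.8564)


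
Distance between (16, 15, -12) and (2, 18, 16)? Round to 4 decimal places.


d = sqrt((2-16)^2 + (18-15)^2 + (16--12)^2) = 31.4484

31.4484


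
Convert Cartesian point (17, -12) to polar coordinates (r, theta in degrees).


r = sqrt(17^2 + (-12)^2) = 20.8087
theta = atan2(-12, 17) = 324.7824 degrees

r = 20.8087, theta = 324.7824 degrees


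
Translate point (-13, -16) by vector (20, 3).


Translation: (x+dx, y+dy) = (-13+20, -16+3) = (7, -13)

(7, -13)


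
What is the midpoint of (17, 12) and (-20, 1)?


Midpoint = ((17+-20)/2, (12+1)/2) = (-1.5, 6.5)

(-1.5, 6.5)


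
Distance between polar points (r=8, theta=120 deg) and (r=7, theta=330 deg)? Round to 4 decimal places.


d = sqrt(r1^2 + r2^2 - 2*r1*r2*cos(t2-t1))
d = sqrt(8^2 + 7^2 - 2*8*7*cos(330-120)) = 14.4912

14.4912


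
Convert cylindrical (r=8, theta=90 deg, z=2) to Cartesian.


x = 8 * cos(90) = 0
y = 8 * sin(90) = 8
z = 2

(0, 8, 2)


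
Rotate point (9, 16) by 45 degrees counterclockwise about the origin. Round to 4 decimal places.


x' = 9*cos(45) - 16*sin(45) = -4.9497
y' = 9*sin(45) + 16*cos(45) = 17.6777

(-4.9497, 17.6777)


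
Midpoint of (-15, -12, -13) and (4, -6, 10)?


Midpoint = ((-15+4)/2, (-12+-6)/2, (-13+10)/2) = (-5.5, -9, -1.5)

(-5.5, -9, -1.5)


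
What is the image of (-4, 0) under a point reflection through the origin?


Reflection through origin: (x, y) -> (-x, -y)
(-4, 0) -> (4, 0)

(4, 0)


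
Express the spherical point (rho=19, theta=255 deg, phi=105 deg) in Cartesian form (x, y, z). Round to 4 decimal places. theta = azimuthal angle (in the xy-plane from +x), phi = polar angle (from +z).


x = 19 * sin(105) * cos(255) = -4.75
y = 19 * sin(105) * sin(255) = -17.7272
z = 19 * cos(105) = -4.9176

(-4.75, -17.7272, -4.9176)


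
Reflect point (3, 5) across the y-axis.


Reflection across y-axis: (x, y) -> (-x, y)
(3, 5) -> (-3, 5)

(-3, 5)


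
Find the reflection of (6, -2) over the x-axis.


Reflection across x-axis: (x, y) -> (x, -y)
(6, -2) -> (6, 2)

(6, 2)


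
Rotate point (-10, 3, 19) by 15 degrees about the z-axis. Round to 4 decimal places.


x' = -10*cos(15) - 3*sin(15) = -10.4357
y' = -10*sin(15) + 3*cos(15) = 0.3096
z' = 19

(-10.4357, 0.3096, 19)


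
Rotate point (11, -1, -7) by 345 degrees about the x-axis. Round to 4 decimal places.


x' = 11
y' = -1*cos(345) - -7*sin(345) = -2.7777
z' = -1*sin(345) + -7*cos(345) = -6.5027

(11, -2.7777, -6.5027)


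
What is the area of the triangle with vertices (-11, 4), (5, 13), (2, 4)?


Area = |x1(y2-y3) + x2(y3-y1) + x3(y1-y2)| / 2
= |-11*(13-4) + 5*(4-4) + 2*(4-13)| / 2
= 58.5

58.5


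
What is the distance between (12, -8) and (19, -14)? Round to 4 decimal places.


d = sqrt((19-12)^2 + (-14--8)^2) = 9.2195

9.2195


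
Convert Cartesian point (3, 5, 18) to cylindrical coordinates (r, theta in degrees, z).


r = sqrt(3^2 + 5^2) = 5.831
theta = atan2(5, 3) = 59.0362 deg
z = 18

r = 5.831, theta = 59.0362 deg, z = 18


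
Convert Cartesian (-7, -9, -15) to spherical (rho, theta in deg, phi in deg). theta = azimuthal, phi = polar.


rho = sqrt((-7)^2 + (-9)^2 + (-15)^2) = 18.8414
theta = atan2(-9, -7) = 232.125 deg
phi = acos(-15/18.8414) = 142.7609 deg

rho = 18.8414, theta = 232.125 deg, phi = 142.7609 deg


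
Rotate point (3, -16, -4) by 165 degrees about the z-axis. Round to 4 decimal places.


x' = 3*cos(165) - -16*sin(165) = 1.2433
y' = 3*sin(165) + -16*cos(165) = 16.2313
z' = -4

(1.2433, 16.2313, -4)


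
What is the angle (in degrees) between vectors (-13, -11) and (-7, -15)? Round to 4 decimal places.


dot = -13*-7 + -11*-15 = 256
|u| = 17.0294, |v| = 16.5529
cos(angle) = 0.9082
angle = 24.7467 degrees

24.7467 degrees


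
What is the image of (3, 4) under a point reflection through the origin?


Reflection through origin: (x, y) -> (-x, -y)
(3, 4) -> (-3, -4)

(-3, -4)


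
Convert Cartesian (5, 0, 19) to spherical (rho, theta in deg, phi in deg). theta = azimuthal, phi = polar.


rho = sqrt(5^2 + 0^2 + 19^2) = 19.6469
theta = atan2(0, 5) = 0 deg
phi = acos(19/19.6469) = 14.7436 deg

rho = 19.6469, theta = 0 deg, phi = 14.7436 deg


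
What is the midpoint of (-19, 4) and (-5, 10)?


Midpoint = ((-19+-5)/2, (4+10)/2) = (-12, 7)

(-12, 7)


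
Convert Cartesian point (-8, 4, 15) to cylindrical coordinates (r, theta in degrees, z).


r = sqrt((-8)^2 + 4^2) = 8.9443
theta = atan2(4, -8) = 153.4349 deg
z = 15

r = 8.9443, theta = 153.4349 deg, z = 15


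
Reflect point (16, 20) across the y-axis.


Reflection across y-axis: (x, y) -> (-x, y)
(16, 20) -> (-16, 20)

(-16, 20)


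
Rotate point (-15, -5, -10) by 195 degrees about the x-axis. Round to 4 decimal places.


x' = -15
y' = -5*cos(195) - -10*sin(195) = 2.2414
z' = -5*sin(195) + -10*cos(195) = 10.9534

(-15, 2.2414, 10.9534)


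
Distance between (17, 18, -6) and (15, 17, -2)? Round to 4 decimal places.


d = sqrt((15-17)^2 + (17-18)^2 + (-2--6)^2) = 4.5826

4.5826


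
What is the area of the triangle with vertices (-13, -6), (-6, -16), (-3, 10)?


Area = |x1(y2-y3) + x2(y3-y1) + x3(y1-y2)| / 2
= |-13*(-16-10) + -6*(10--6) + -3*(-6--16)| / 2
= 106

106


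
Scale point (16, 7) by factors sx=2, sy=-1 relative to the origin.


Scaling: (x*sx, y*sy) = (16*2, 7*-1) = (32, -7)

(32, -7)


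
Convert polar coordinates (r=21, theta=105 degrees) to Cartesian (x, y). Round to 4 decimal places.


x = 21 * cos(105) = -5.4352
y = 21 * sin(105) = 20.2844

(-5.4352, 20.2844)


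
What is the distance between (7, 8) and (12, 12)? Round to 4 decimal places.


d = sqrt((12-7)^2 + (12-8)^2) = 6.4031

6.4031


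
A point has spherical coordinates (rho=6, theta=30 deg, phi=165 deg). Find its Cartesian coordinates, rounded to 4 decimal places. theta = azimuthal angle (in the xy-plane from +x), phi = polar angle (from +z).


x = 6 * sin(165) * cos(30) = 1.3449
y = 6 * sin(165) * sin(30) = 0.7765
z = 6 * cos(165) = -5.7956

(1.3449, 0.7765, -5.7956)


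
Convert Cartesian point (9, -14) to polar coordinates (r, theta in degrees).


r = sqrt(9^2 + (-14)^2) = 16.6433
theta = atan2(-14, 9) = 302.7352 degrees

r = 16.6433, theta = 302.7352 degrees


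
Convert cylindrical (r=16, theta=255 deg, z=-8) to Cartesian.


x = 16 * cos(255) = -4.1411
y = 16 * sin(255) = -15.4548
z = -8

(-4.1411, -15.4548, -8)


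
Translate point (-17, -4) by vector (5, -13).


Translation: (x+dx, y+dy) = (-17+5, -4+-13) = (-12, -17)

(-12, -17)


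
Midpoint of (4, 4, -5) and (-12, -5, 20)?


Midpoint = ((4+-12)/2, (4+-5)/2, (-5+20)/2) = (-4, -0.5, 7.5)

(-4, -0.5, 7.5)


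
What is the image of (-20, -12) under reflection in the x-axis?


Reflection across x-axis: (x, y) -> (x, -y)
(-20, -12) -> (-20, 12)

(-20, 12)


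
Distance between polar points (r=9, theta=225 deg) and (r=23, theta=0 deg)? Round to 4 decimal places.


d = sqrt(r1^2 + r2^2 - 2*r1*r2*cos(t2-t1))
d = sqrt(9^2 + 23^2 - 2*9*23*cos(0-225)) = 30.0457

30.0457


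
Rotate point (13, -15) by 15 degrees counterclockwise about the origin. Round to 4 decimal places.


x' = 13*cos(15) - -15*sin(15) = 16.4393
y' = 13*sin(15) + -15*cos(15) = -11.1242

(16.4393, -11.1242)


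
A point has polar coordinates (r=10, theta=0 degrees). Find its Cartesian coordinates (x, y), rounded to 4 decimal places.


x = 10 * cos(0) = 10
y = 10 * sin(0) = 0

(10, 0)


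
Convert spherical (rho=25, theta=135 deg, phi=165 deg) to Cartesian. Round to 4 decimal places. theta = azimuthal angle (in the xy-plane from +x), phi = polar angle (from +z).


x = 25 * sin(165) * cos(135) = -4.5753
y = 25 * sin(165) * sin(135) = 4.5753
z = 25 * cos(165) = -24.1481

(-4.5753, 4.5753, -24.1481)


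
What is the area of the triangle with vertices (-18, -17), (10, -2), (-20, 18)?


Area = |x1(y2-y3) + x2(y3-y1) + x3(y1-y2)| / 2
= |-18*(-2-18) + 10*(18--17) + -20*(-17--2)| / 2
= 505

505


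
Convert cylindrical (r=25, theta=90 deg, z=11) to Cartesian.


x = 25 * cos(90) = 0
y = 25 * sin(90) = 25
z = 11

(0, 25, 11)


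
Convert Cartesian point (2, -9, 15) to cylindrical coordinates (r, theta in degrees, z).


r = sqrt(2^2 + (-9)^2) = 9.2195
theta = atan2(-9, 2) = 282.5288 deg
z = 15

r = 9.2195, theta = 282.5288 deg, z = 15


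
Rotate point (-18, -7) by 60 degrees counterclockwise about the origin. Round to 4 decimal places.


x' = -18*cos(60) - -7*sin(60) = -2.9378
y' = -18*sin(60) + -7*cos(60) = -19.0885

(-2.9378, -19.0885)


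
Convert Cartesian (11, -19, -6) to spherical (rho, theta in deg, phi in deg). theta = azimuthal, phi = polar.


rho = sqrt(11^2 + (-19)^2 + (-6)^2) = 22.7596
theta = atan2(-19, 11) = 300.0686 deg
phi = acos(-6/22.7596) = 105.2853 deg

rho = 22.7596, theta = 300.0686 deg, phi = 105.2853 deg


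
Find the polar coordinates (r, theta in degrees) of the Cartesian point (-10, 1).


r = sqrt((-10)^2 + 1^2) = 10.0499
theta = atan2(1, -10) = 174.2894 degrees

r = 10.0499, theta = 174.2894 degrees


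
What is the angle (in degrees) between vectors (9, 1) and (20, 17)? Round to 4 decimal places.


dot = 9*20 + 1*17 = 197
|u| = 9.0554, |v| = 26.2488
cos(angle) = 0.8288
angle = 34.0243 degrees

34.0243 degrees


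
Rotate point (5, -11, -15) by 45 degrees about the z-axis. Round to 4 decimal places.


x' = 5*cos(45) - -11*sin(45) = 11.3137
y' = 5*sin(45) + -11*cos(45) = -4.2426
z' = -15

(11.3137, -4.2426, -15)


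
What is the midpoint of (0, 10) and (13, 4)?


Midpoint = ((0+13)/2, (10+4)/2) = (6.5, 7)

(6.5, 7)


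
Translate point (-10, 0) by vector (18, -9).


Translation: (x+dx, y+dy) = (-10+18, 0+-9) = (8, -9)

(8, -9)


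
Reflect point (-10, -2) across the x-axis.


Reflection across x-axis: (x, y) -> (x, -y)
(-10, -2) -> (-10, 2)

(-10, 2)


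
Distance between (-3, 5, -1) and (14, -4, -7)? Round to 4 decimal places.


d = sqrt((14--3)^2 + (-4-5)^2 + (-7--1)^2) = 20.1494

20.1494


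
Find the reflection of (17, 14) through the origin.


Reflection through origin: (x, y) -> (-x, -y)
(17, 14) -> (-17, -14)

(-17, -14)


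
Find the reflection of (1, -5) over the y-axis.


Reflection across y-axis: (x, y) -> (-x, y)
(1, -5) -> (-1, -5)

(-1, -5)


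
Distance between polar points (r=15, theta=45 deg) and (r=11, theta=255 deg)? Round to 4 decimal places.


d = sqrt(r1^2 + r2^2 - 2*r1*r2*cos(t2-t1))
d = sqrt(15^2 + 11^2 - 2*15*11*cos(255-45)) = 25.1354

25.1354


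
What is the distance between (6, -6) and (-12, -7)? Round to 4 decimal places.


d = sqrt((-12-6)^2 + (-7--6)^2) = 18.0278

18.0278


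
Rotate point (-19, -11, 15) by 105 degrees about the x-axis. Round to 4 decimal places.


x' = -19
y' = -11*cos(105) - 15*sin(105) = -11.6419
z' = -11*sin(105) + 15*cos(105) = -14.5075

(-19, -11.6419, -14.5075)


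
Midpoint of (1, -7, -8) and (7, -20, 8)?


Midpoint = ((1+7)/2, (-7+-20)/2, (-8+8)/2) = (4, -13.5, 0)

(4, -13.5, 0)


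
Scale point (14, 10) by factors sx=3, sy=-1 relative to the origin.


Scaling: (x*sx, y*sy) = (14*3, 10*-1) = (42, -10)

(42, -10)


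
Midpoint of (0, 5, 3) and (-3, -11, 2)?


Midpoint = ((0+-3)/2, (5+-11)/2, (3+2)/2) = (-1.5, -3, 2.5)

(-1.5, -3, 2.5)


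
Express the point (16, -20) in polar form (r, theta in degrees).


r = sqrt(16^2 + (-20)^2) = 25.6125
theta = atan2(-20, 16) = 308.6598 degrees

r = 25.6125, theta = 308.6598 degrees


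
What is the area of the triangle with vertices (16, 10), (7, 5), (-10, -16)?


Area = |x1(y2-y3) + x2(y3-y1) + x3(y1-y2)| / 2
= |16*(5--16) + 7*(-16-10) + -10*(10-5)| / 2
= 52

52


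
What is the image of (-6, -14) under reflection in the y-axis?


Reflection across y-axis: (x, y) -> (-x, y)
(-6, -14) -> (6, -14)

(6, -14)


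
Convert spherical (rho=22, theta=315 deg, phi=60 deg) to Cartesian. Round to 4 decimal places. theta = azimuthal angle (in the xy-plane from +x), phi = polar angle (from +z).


x = 22 * sin(60) * cos(315) = 13.4722
y = 22 * sin(60) * sin(315) = -13.4722
z = 22 * cos(60) = 11

(13.4722, -13.4722, 11)


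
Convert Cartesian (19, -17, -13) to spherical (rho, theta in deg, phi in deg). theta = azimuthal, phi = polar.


rho = sqrt(19^2 + (-17)^2 + (-13)^2) = 28.6182
theta = atan2(-17, 19) = 318.1798 deg
phi = acos(-13/28.6182) = 117.0171 deg

rho = 28.6182, theta = 318.1798 deg, phi = 117.0171 deg


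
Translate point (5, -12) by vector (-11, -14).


Translation: (x+dx, y+dy) = (5+-11, -12+-14) = (-6, -26)

(-6, -26)


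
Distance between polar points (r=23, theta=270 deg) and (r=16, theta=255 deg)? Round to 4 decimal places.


d = sqrt(r1^2 + r2^2 - 2*r1*r2*cos(t2-t1))
d = sqrt(23^2 + 16^2 - 2*23*16*cos(255-270)) = 8.6069

8.6069


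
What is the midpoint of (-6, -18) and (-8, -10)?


Midpoint = ((-6+-8)/2, (-18+-10)/2) = (-7, -14)

(-7, -14)


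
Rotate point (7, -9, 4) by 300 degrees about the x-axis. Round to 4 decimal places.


x' = 7
y' = -9*cos(300) - 4*sin(300) = -1.0359
z' = -9*sin(300) + 4*cos(300) = 9.7942

(7, -1.0359, 9.7942)


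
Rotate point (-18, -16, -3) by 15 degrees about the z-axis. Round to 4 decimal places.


x' = -18*cos(15) - -16*sin(15) = -13.2456
y' = -18*sin(15) + -16*cos(15) = -20.1136
z' = -3

(-13.2456, -20.1136, -3)


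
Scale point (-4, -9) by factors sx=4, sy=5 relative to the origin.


Scaling: (x*sx, y*sy) = (-4*4, -9*5) = (-16, -45)

(-16, -45)


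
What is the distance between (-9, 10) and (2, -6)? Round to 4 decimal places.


d = sqrt((2--9)^2 + (-6-10)^2) = 19.4165

19.4165


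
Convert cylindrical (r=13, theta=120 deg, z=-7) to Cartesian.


x = 13 * cos(120) = -6.5
y = 13 * sin(120) = 11.2583
z = -7

(-6.5, 11.2583, -7)


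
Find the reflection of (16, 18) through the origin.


Reflection through origin: (x, y) -> (-x, -y)
(16, 18) -> (-16, -18)

(-16, -18)


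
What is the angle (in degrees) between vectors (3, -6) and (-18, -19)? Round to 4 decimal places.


dot = 3*-18 + -6*-19 = 60
|u| = 6.7082, |v| = 26.1725
cos(angle) = 0.3417
angle = 70.0169 degrees

70.0169 degrees


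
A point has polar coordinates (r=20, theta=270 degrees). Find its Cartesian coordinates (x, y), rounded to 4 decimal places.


x = 20 * cos(270) = 0
y = 20 * sin(270) = -20

(0, -20)


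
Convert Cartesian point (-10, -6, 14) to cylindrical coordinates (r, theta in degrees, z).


r = sqrt((-10)^2 + (-6)^2) = 11.6619
theta = atan2(-6, -10) = 210.9638 deg
z = 14

r = 11.6619, theta = 210.9638 deg, z = 14


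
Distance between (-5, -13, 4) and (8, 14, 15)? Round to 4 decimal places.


d = sqrt((8--5)^2 + (14--13)^2 + (15-4)^2) = 31.9218

31.9218


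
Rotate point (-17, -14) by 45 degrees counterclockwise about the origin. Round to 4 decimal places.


x' = -17*cos(45) - -14*sin(45) = -2.1213
y' = -17*sin(45) + -14*cos(45) = -21.9203

(-2.1213, -21.9203)


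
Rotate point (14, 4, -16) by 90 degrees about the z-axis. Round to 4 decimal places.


x' = 14*cos(90) - 4*sin(90) = -4
y' = 14*sin(90) + 4*cos(90) = 14
z' = -16

(-4, 14, -16)


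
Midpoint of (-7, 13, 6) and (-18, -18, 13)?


Midpoint = ((-7+-18)/2, (13+-18)/2, (6+13)/2) = (-12.5, -2.5, 9.5)

(-12.5, -2.5, 9.5)


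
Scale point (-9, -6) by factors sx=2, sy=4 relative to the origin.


Scaling: (x*sx, y*sy) = (-9*2, -6*4) = (-18, -24)

(-18, -24)


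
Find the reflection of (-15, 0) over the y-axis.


Reflection across y-axis: (x, y) -> (-x, y)
(-15, 0) -> (15, 0)

(15, 0)


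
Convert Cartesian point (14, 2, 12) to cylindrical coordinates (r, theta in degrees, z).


r = sqrt(14^2 + 2^2) = 14.1421
theta = atan2(2, 14) = 8.1301 deg
z = 12

r = 14.1421, theta = 8.1301 deg, z = 12


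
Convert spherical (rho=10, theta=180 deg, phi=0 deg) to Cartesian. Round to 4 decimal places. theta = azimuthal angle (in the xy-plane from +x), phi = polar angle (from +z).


x = 10 * sin(0) * cos(180) = 0
y = 10 * sin(0) * sin(180) = 0
z = 10 * cos(0) = 10

(0, 0, 10)


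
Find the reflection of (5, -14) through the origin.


Reflection through origin: (x, y) -> (-x, -y)
(5, -14) -> (-5, 14)

(-5, 14)


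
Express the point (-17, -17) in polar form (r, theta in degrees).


r = sqrt((-17)^2 + (-17)^2) = 24.0416
theta = atan2(-17, -17) = 225 degrees

r = 24.0416, theta = 225 degrees


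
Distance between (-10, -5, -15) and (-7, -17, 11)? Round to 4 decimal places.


d = sqrt((-7--10)^2 + (-17--5)^2 + (11--15)^2) = 28.7924

28.7924


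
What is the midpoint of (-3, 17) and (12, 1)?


Midpoint = ((-3+12)/2, (17+1)/2) = (4.5, 9)

(4.5, 9)


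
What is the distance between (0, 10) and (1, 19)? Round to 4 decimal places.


d = sqrt((1-0)^2 + (19-10)^2) = 9.0554

9.0554


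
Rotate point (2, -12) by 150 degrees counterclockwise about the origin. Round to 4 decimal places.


x' = 2*cos(150) - -12*sin(150) = 4.2679
y' = 2*sin(150) + -12*cos(150) = 11.3923

(4.2679, 11.3923)


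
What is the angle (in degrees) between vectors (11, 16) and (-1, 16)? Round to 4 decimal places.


dot = 11*-1 + 16*16 = 245
|u| = 19.4165, |v| = 16.0312
cos(angle) = 0.7871
angle = 38.0849 degrees

38.0849 degrees


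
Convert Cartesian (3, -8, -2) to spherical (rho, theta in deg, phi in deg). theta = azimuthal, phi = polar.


rho = sqrt(3^2 + (-8)^2 + (-2)^2) = 8.775
theta = atan2(-8, 3) = 290.556 deg
phi = acos(-2/8.775) = 103.1747 deg

rho = 8.775, theta = 290.556 deg, phi = 103.1747 deg


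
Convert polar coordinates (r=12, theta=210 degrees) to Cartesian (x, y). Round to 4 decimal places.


x = 12 * cos(210) = -10.3923
y = 12 * sin(210) = -6

(-10.3923, -6)


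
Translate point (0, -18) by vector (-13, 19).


Translation: (x+dx, y+dy) = (0+-13, -18+19) = (-13, 1)

(-13, 1)


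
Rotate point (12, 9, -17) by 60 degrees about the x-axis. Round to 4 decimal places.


x' = 12
y' = 9*cos(60) - -17*sin(60) = 19.2224
z' = 9*sin(60) + -17*cos(60) = -0.7058

(12, 19.2224, -0.7058)


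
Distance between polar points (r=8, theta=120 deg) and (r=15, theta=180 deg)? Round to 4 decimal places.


d = sqrt(r1^2 + r2^2 - 2*r1*r2*cos(t2-t1))
d = sqrt(8^2 + 15^2 - 2*8*15*cos(180-120)) = 13

13


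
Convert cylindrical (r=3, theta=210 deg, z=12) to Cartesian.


x = 3 * cos(210) = -2.5981
y = 3 * sin(210) = -1.5
z = 12

(-2.5981, -1.5, 12)


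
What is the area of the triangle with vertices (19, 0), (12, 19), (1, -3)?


Area = |x1(y2-y3) + x2(y3-y1) + x3(y1-y2)| / 2
= |19*(19--3) + 12*(-3-0) + 1*(0-19)| / 2
= 181.5

181.5


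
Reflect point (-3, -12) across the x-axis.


Reflection across x-axis: (x, y) -> (x, -y)
(-3, -12) -> (-3, 12)

(-3, 12)


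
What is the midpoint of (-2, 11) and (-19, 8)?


Midpoint = ((-2+-19)/2, (11+8)/2) = (-10.5, 9.5)

(-10.5, 9.5)


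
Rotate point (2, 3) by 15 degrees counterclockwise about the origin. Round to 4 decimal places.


x' = 2*cos(15) - 3*sin(15) = 1.1554
y' = 2*sin(15) + 3*cos(15) = 3.4154

(1.1554, 3.4154)


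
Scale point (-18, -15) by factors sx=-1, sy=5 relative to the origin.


Scaling: (x*sx, y*sy) = (-18*-1, -15*5) = (18, -75)

(18, -75)


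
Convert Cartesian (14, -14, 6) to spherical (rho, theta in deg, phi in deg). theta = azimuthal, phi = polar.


rho = sqrt(14^2 + (-14)^2 + 6^2) = 20.6882
theta = atan2(-14, 14) = 315 deg
phi = acos(6/20.6882) = 73.1408 deg

rho = 20.6882, theta = 315 deg, phi = 73.1408 deg


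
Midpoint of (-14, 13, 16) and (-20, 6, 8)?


Midpoint = ((-14+-20)/2, (13+6)/2, (16+8)/2) = (-17, 9.5, 12)

(-17, 9.5, 12)


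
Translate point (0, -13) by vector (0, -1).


Translation: (x+dx, y+dy) = (0+0, -13+-1) = (0, -14)

(0, -14)


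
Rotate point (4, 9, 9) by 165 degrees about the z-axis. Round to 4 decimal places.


x' = 4*cos(165) - 9*sin(165) = -6.1931
y' = 4*sin(165) + 9*cos(165) = -7.6581
z' = 9

(-6.1931, -7.6581, 9)


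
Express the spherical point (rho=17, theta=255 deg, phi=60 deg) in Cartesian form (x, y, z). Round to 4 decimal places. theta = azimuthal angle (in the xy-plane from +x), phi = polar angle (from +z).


x = 17 * sin(60) * cos(255) = -3.8104
y = 17 * sin(60) * sin(255) = -14.2208
z = 17 * cos(60) = 8.5

(-3.8104, -14.2208, 8.5)


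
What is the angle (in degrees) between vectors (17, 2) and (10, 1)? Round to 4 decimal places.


dot = 17*10 + 2*1 = 172
|u| = 17.1172, |v| = 10.0499
cos(angle) = 0.9998
angle = 0.9992 degrees

0.9992 degrees
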